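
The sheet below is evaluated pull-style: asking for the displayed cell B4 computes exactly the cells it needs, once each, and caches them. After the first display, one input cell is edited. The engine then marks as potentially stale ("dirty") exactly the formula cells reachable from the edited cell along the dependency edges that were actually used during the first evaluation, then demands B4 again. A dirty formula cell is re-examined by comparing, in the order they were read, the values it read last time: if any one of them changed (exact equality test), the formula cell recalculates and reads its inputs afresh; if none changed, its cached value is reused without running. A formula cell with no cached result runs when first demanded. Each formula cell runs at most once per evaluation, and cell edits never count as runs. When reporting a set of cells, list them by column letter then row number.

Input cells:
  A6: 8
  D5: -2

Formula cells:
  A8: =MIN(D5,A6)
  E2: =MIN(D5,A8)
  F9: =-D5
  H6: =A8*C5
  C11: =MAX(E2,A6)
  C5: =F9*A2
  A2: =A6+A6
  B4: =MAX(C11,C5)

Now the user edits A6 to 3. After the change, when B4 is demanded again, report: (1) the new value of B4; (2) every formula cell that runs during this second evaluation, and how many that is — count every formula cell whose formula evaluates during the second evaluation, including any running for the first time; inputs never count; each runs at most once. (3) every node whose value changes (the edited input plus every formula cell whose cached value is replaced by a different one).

First demand of the output computes:
  A2 = 8 + 8 = 16
  A8 = MIN(-2, 8) = -2
  E2 = MIN(-2, -2) = -2
  C11 = MAX(-2, 8) = 8
  F9 = -(-2) = 2
  C5 = 2 * 16 = 32
  B4 = MAX(8, 32) = 32

After the edit, cleaning proceeds:
  A2: a read changed (A6 8->3; A6 8->3) — executes, giving 6.
  A8: a read changed (A6 8->3) — executes, giving -2 — identical to its old value.
  C5: a read changed (A2 16->6) — executes, giving 12.
  E2: dirty, but its reads are unchanged (D5 unchanged, A8 unchanged); cached -2 stands.
  C11: a read changed (A6 8->3) — executes, giving 3.
  B4: a read changed (C11 8->3; C5 32->12) — executes, giving 12.

Note where the cutoff bites: E2 is checked, finds nothing changed, and keeps its cache.

Demanding B4 again yields 12.
5 formula cells run: A2, A8, B4, C5, C11.
The nodes whose values change: A2, A6, B4, C5, C11.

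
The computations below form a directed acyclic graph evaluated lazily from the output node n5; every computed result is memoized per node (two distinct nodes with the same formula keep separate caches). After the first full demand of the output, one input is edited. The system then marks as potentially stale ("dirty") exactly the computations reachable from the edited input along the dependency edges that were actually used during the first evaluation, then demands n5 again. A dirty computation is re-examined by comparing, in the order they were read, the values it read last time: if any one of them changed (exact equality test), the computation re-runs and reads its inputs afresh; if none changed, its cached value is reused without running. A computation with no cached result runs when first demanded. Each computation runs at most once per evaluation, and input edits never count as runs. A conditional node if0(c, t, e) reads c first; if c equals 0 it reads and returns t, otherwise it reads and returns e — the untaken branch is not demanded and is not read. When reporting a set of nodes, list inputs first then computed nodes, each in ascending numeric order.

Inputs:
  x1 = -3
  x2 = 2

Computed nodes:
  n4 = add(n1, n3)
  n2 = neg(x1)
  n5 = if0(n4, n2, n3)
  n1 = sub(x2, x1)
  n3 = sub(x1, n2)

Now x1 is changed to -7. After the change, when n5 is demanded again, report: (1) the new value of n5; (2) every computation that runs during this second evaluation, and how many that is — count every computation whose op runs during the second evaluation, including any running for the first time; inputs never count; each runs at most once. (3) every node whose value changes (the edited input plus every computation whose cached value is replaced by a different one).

First demand of the output computes:
  n1 = sub(2, -3) = 5
  n2 = neg(-3) = 3
  n3 = sub(-3, 3) = -6
  n4 = add(5, -6) = -1
  n5 = if0(n4=-1 -> else branch n3) = -6

After the edit, cleaning proceeds:
  n1: a read changed (x1 -3->-7) — executes, giving 9.
  n2: a read changed (x1 -3->-7) — executes, giving 7.
  n3: a read changed (x1 -3->-7; n2 3->7) — executes, giving -14.
  n4: a read changed (n1 5->9; n3 -6->-14) — executes, giving -5.
  n5: a read changed (n4 -1->-5; n3 -6->-14) — executes, giving -14.

Demanding n5 again yields -14.
5 computations run: n1, n2, n3, n4, n5.
The nodes whose values change: x1, n1, n2, n3, n4, n5.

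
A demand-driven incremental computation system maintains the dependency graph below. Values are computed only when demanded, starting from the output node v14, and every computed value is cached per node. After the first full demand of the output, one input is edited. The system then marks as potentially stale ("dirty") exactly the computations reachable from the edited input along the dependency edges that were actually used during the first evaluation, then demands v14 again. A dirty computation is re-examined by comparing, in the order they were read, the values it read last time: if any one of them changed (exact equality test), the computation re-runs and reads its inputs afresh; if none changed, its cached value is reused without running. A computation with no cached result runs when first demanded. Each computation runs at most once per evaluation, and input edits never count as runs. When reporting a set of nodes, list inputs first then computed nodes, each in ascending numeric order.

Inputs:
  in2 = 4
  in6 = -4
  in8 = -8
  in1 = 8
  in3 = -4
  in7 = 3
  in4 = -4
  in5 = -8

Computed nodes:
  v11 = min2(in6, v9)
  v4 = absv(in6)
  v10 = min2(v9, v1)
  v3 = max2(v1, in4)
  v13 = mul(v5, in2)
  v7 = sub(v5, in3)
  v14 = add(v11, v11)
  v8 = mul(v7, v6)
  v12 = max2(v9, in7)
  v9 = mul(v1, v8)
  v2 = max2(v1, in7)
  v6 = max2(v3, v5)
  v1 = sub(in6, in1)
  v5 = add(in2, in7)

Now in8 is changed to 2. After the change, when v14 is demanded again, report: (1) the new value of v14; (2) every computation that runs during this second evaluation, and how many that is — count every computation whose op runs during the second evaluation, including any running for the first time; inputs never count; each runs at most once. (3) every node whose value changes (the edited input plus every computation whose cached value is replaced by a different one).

First evaluation (everything demanded from the output):
  v1 = sub(-4, 8) = -12
  v3 = max2(-12, -4) = -4
  v5 = add(4, 3) = 7
  v6 = max2(-4, 7) = 7
  v7 = sub(7, -4) = 11
  v8 = mul(11, 7) = 77
  v9 = mul(-12, 77) = -924
  v11 = min2(-4, -924) = -924
  v14 = add(-924, -924) = -1848

Propagation after the edit:
  in8 feeds no computation that the output demands — nothing is marked dirty and nothing runs.

Key observation: in8 is never demanded by the output, so the edit triggers no recomputation at all.

New value of v14: -1848.
Computations that run: none — 0 in total.
Values that change: in8.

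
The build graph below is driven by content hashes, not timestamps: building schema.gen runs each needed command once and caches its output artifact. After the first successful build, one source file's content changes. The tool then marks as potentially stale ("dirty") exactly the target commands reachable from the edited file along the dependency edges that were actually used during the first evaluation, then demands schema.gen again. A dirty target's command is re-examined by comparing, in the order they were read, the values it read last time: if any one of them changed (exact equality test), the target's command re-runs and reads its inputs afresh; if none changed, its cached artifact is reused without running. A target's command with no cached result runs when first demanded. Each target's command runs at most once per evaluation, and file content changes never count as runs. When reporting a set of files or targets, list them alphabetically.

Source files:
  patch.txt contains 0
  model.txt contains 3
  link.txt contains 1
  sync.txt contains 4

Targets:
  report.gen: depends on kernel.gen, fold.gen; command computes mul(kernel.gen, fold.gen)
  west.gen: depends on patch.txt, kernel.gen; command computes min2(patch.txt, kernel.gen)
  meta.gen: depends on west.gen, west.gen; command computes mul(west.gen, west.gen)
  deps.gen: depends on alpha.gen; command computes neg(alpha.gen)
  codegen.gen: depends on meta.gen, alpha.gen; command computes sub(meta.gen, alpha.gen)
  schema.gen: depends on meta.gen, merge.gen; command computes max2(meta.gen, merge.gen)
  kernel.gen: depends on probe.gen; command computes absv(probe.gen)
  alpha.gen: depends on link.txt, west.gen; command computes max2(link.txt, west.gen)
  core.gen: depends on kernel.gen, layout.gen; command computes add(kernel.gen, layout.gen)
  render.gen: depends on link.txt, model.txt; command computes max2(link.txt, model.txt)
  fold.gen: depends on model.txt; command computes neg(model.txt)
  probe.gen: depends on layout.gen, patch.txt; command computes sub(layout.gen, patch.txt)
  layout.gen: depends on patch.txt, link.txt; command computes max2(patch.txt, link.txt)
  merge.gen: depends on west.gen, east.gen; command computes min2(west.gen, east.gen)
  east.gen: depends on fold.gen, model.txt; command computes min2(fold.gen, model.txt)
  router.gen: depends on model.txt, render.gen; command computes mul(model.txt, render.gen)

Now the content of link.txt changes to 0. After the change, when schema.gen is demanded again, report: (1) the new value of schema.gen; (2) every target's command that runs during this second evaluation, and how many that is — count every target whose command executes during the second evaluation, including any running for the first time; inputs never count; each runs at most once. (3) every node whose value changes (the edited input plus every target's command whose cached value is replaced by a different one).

Initial pass — values computed on the first demand:
  fold.gen = neg(3) = -3
  east.gen = min2(-3, 3) = -3
  layout.gen = max2(0, 1) = 1
  probe.gen = sub(1, 0) = 1
  kernel.gen = absv(1) = 1
  west.gen = min2(0, 1) = 0
  merge.gen = min2(0, -3) = -3
  meta.gen = mul(0, 0) = 0
  schema.gen = max2(0, -3) = 0

Second demand — change propagation:
  layout.gen: re-runs because link.txt 1->0; new result 0.
  probe.gen: re-runs because layout.gen 1->0; new result 0.
  kernel.gen: re-runs because probe.gen 1->0; new result 0.
  west.gen: re-runs because kernel.gen 1->0; new result 0 (unchanged).
  merge.gen: re-examined; everything it read last time is the same (west.gen unchanged, east.gen unchanged) — cache -3 kept, no run.
  meta.gen: re-examined; everything it read last time is the same (west.gen unchanged, west.gen unchanged) — cache 0 kept, no run.
  schema.gen: re-examined; everything it read last time is the same (meta.gen unchanged, merge.gen unchanged) — cache 0 kept, no run.

The important point: west.gen recomputes to an identical value, and the output ends up unchanged.

schema.gen now evaluates to 0.
Run set: kernel.gen, layout.gen, probe.gen, west.gen (4 run).
Changed values: kernel.gen, layout.gen, link.txt, probe.gen.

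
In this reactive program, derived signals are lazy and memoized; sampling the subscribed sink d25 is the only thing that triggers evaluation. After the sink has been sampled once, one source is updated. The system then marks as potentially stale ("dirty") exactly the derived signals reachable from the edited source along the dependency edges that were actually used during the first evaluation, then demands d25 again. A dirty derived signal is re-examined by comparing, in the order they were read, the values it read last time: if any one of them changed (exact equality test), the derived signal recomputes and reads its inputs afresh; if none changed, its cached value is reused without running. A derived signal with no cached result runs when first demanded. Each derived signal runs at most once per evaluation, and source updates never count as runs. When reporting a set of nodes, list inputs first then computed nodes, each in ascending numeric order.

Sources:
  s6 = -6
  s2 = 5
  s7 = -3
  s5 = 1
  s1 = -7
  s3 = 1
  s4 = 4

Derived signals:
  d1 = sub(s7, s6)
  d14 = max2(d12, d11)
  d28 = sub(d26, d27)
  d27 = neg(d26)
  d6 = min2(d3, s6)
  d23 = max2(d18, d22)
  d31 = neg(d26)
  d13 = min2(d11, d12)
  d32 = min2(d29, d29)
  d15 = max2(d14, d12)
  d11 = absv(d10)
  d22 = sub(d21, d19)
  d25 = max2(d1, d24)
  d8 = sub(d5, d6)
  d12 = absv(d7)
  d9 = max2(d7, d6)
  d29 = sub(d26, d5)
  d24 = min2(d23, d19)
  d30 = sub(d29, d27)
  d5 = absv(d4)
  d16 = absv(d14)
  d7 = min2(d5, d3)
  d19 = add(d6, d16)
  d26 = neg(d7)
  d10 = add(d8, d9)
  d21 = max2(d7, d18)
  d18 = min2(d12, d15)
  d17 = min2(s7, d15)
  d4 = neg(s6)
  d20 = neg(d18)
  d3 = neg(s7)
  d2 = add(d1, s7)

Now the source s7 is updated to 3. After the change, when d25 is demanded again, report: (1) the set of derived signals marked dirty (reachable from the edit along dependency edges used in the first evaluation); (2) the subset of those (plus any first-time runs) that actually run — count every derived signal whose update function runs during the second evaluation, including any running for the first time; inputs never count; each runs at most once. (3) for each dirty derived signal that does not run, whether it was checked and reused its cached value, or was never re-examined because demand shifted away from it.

The edit dirties: d1, d3, d6, d7, d8, d9, d10, d11, d12, d14, d15, d16, d18, d19, d21, d22, d23, d24, d25.
18 derived signals run: d1, d3, d6, d7, d9, d10, d11, d12, d14, d15, d16, d18, d19, d21, d22, d23, d24, d25.
Cache hits after checking: d8.
Note where the cutoff bites: d8 is checked, finds nothing changed, and keeps its cache.

First demand of the output computes:
  d1 = sub(-3, -6) = 3
  d3 = neg(-3) = 3
  d4 = neg(-6) = 6
  d5 = absv(6) = 6
  d6 = min2(3, -6) = -6
  d7 = min2(6, 3) = 3
  d8 = sub(6, -6) = 12
  d9 = max2(3, -6) = 3
  d10 = add(12, 3) = 15
  d11 = absv(15) = 15
  d12 = absv(3) = 3
  d14 = max2(3, 15) = 15
  d15 = max2(15, 3) = 15
  d16 = absv(15) = 15
  d18 = min2(3, 15) = 3
  d19 = add(-6, 15) = 9
  d21 = max2(3, 3) = 3
  d22 = sub(3, 9) = -6
  d23 = max2(3, -6) = 3
  d24 = min2(3, 9) = 3
  d25 = max2(3, 3) = 3

After the edit, cleaning proceeds:
  d1: a read changed (s7 -3->3) — executes, giving 9.
  d3: a read changed (s7 -3->3) — executes, giving -3.
  d6: a read changed (d3 3->-3) — executes, giving -6 — identical to its old value.
  d7: a read changed (d3 3->-3) — executes, giving -3.
  d8: dirty, but its reads are unchanged (d5 unchanged, d6 unchanged); cached 12 stands.
  d9: a read changed (d7 3->-3) — executes, giving -3.
  d10: a read changed (d9 3->-3) — executes, giving 9.
  d11: a read changed (d10 15->9) — executes, giving 9.
  d12: a read changed (d7 3->-3) — executes, giving 3 — identical to its old value.
  d14: a read changed (d11 15->9) — executes, giving 9.
  d15: a read changed (d14 15->9) — executes, giving 9.
  d16: a read changed (d14 15->9) — executes, giving 9.
  d18: a read changed (d15 15->9) — executes, giving 3 — identical to its old value.
  d19: a read changed (d16 15->9) — executes, giving 3.
  d21: a read changed (d7 3->-3) — executes, giving 3 — identical to its old value.
  d22: a read changed (d19 9->3) — executes, giving 0.
  d23: a read changed (d22 -6->0) — executes, giving 3 — identical to its old value.
  d24: a read changed (d19 9->3) — executes, giving 3 — identical to its old value.
  d25: a read changed (d1 3->9) — executes, giving 9.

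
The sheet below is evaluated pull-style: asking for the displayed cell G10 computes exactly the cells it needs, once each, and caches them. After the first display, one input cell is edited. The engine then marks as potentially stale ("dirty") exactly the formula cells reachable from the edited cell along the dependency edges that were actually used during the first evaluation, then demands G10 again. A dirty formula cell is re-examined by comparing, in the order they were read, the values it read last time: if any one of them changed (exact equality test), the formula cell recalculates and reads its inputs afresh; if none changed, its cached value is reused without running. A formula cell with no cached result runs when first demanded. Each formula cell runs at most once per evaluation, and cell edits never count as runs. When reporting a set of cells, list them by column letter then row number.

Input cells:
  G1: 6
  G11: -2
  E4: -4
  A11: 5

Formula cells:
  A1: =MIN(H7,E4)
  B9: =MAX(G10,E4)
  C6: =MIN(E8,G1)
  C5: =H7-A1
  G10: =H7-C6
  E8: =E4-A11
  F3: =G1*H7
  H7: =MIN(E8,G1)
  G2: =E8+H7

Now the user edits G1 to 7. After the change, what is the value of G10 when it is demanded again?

First demand of the output computes:
  E8 = -4 - 5 = -9
  C6 = MIN(-9, 6) = -9
  H7 = MIN(-9, 6) = -9
  G10 = -9 - -9 = 0

After the edit, cleaning proceeds:
  C6: a read changed (G1 6->7) — executes, giving -9 — identical to its old value.
  H7: a read changed (G1 6->7) — executes, giving -9 — identical to its old value.
  G10: dirty, but its reads are unchanged (H7 unchanged, C6 unchanged); cached 0 stands.

Note where the cutoff bites: G10 is checked, finds nothing changed, and keeps its cache.

Demanding G10 again yields 0.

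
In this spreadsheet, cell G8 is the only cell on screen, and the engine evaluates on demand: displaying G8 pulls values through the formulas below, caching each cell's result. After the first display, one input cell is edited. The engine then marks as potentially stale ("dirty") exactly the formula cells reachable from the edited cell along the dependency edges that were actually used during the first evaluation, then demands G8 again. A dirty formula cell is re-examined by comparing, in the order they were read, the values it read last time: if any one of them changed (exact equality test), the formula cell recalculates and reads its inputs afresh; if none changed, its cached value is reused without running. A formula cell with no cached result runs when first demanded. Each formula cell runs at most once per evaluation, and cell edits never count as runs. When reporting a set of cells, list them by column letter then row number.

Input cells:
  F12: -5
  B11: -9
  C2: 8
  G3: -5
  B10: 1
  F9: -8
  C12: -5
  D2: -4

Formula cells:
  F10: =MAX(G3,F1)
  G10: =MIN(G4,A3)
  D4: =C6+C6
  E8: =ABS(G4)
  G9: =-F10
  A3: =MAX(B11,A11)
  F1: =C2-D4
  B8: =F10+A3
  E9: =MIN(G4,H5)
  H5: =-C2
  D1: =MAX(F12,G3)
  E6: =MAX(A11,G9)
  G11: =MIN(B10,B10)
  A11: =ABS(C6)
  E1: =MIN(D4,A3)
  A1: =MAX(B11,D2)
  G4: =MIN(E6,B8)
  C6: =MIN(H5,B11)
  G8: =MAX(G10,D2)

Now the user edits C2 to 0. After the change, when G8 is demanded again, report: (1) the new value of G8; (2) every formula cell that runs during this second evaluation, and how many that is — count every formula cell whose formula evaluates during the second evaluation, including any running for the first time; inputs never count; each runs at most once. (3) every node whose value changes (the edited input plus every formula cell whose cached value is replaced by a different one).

Initial pass — values computed on the first demand:
  H5 = -(8) = -8
  C6 = MIN(-8, -9) = -9
  A11 = ABS(-9) = 9
  A3 = MAX(-9, 9) = 9
  D4 = -9 + -9 = -18
  F1 = 8 - -18 = 26
  F10 = MAX(-5, 26) = 26
  B8 = 26 + 9 = 35
  G9 = -(26) = -26
  E6 = MAX(9, -26) = 9
  G4 = MIN(9, 35) = 9
  G10 = MIN(9, 9) = 9
  G8 = MAX(9, -4) = 9

Second demand — change propagation:
  H5: re-runs because C2 8->0; new result 0.
  C6: re-runs because H5 -8->0; new result -9 (unchanged).
  A11: re-examined; everything it read last time is the same (C6 unchanged) — cache 9 kept, no run.
  A3: re-examined; everything it read last time is the same (B11 unchanged, A11 unchanged) — cache 9 kept, no run.
  D4: re-examined; everything it read last time is the same (C6 unchanged, C6 unchanged) — cache -18 kept, no run.
  F1: re-runs because C2 8->0; new result 18.
  F10: re-runs because F1 26->18; new result 18.
  B8: re-runs because F10 26->18; new result 27.
  G9: re-runs because F10 26->18; new result -18.
  E6: re-runs because G9 -26->-18; new result 9 (unchanged).
  G4: re-runs because B8 35->27; new result 9 (unchanged).
  G10: re-examined; everything it read last time is the same (G4 unchanged, A3 unchanged) — cache 9 kept, no run.
  G8: re-examined; everything it read last time is the same (G10 unchanged, D2 unchanged) — cache 9 kept, no run.

The important point: at D4 every value read last time is unchanged, so the dirty flag clears without a run.

G8 now evaluates to 9.
Run set: B8, C6, E6, F1, F10, G4, G9, H5 (8 run).
Changed values: B8, C2, F1, F10, G9, H5.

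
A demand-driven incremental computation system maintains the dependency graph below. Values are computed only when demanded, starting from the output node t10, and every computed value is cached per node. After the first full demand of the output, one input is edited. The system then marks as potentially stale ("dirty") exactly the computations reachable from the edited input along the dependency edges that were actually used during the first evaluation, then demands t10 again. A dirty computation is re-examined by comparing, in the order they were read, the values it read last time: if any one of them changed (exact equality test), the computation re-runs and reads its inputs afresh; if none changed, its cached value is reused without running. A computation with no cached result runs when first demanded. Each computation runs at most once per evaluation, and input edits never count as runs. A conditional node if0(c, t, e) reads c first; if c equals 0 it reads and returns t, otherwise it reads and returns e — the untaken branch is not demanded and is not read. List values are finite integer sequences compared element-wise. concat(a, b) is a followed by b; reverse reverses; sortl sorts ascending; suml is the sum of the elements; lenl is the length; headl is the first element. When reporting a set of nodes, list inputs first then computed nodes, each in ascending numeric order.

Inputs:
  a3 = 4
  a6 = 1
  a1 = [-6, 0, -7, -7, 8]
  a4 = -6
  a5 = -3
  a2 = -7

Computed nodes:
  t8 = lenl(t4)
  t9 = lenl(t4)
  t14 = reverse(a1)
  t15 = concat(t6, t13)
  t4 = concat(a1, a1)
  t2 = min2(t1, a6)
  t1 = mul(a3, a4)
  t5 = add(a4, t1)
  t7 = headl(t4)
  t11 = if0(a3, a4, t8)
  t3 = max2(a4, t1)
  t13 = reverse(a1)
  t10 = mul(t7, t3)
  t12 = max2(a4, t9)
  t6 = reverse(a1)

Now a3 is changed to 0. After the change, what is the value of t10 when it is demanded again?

First evaluation (everything demanded from the output):
  t1 = mul(4, -6) = -24
  t3 = max2(-6, -24) = -6
  t4 = concat([-6, 0, -7, -7, 8], [-6, 0, -7, -7, 8]) = [-6, 0, -7, -7, 8, -6, 0, -7, -7, 8]
  t7 = headl([-6, 0, -7, -7, 8, -6, 0, -7, -7, 8]) = -6
  t10 = mul(-6, -6) = 36

Propagation after the edit:
  t1: runs — a3 4->0; result 0.
  t3: runs — t1 -24->0; result 0.
  t10: runs — t3 -6->0; result 0.

New value of t10: 0.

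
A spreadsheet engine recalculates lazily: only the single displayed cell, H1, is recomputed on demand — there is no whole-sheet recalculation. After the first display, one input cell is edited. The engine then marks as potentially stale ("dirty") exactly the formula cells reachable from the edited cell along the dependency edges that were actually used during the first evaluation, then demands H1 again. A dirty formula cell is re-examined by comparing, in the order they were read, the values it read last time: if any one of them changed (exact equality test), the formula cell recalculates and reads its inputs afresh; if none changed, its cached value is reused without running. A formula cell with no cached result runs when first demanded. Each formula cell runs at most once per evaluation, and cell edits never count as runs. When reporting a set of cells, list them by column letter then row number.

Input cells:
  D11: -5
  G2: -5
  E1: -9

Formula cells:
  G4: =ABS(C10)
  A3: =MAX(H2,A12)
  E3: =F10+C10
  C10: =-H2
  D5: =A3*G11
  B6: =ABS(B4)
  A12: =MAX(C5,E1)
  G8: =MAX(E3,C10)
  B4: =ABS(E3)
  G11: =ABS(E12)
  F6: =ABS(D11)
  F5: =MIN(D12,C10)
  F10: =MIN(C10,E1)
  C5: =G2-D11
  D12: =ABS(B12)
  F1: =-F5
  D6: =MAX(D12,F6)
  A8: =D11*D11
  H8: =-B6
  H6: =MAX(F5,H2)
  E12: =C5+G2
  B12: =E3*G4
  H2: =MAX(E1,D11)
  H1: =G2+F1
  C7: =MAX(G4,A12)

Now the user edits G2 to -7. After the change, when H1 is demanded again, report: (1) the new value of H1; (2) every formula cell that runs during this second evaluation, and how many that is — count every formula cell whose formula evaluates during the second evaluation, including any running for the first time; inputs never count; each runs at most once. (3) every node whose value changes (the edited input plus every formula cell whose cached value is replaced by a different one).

First evaluation (everything demanded from the output):
  H2 = MAX(-9, -5) = -5
  C10 = -(-5) = 5
  F10 = MIN(5, -9) = -9
  E3 = -9 + 5 = -4
  G4 = ABS(5) = 5
  B12 = -4 * 5 = -20
  D12 = ABS(-20) = 20
  F5 = MIN(20, 5) = 5
  F1 = -(5) = -5
  H1 = -5 + -5 = -10

Propagation after the edit:
  H1: runs — G2 -5->-7; result -12.

New value of H1: -12.
Formula cells that run: H1 — 1 in total.
Values that change: G2, H1.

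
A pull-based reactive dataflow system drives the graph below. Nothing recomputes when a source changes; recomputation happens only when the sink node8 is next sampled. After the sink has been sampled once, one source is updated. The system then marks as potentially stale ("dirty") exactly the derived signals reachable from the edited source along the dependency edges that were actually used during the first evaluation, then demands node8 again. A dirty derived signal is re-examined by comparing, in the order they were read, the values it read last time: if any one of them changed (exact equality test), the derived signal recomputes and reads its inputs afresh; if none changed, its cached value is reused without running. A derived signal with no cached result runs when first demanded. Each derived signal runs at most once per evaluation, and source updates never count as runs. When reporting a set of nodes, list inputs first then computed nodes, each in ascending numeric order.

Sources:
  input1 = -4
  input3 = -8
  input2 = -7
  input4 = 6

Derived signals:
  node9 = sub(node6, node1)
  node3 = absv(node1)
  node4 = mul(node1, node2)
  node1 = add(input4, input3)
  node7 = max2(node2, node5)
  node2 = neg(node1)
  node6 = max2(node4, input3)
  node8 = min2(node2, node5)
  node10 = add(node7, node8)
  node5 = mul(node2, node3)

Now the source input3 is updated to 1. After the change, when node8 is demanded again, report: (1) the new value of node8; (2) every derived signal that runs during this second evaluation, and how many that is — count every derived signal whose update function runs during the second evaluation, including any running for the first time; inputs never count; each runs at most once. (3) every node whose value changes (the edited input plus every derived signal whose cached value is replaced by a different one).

New value of node8: -49.
Derived signals that run: node1, node2, node3, node5, node8 — 5 in total.
Values that change: input3, node1, node2, node3, node5, node8.

First evaluation (everything demanded from the output):
  node1 = add(6, -8) = -2
  node2 = neg(-2) = 2
  node3 = absv(-2) = 2
  node5 = mul(2, 2) = 4
  node8 = min2(2, 4) = 2

Propagation after the edit:
  node1: runs — input3 -8->1; result 7.
  node2: runs — node1 -2->7; result -7.
  node3: runs — node1 -2->7; result 7.
  node5: runs — node2 2->-7; node3 2->7; result -49.
  node8: runs — node2 2->-7; node5 4->-49; result -49.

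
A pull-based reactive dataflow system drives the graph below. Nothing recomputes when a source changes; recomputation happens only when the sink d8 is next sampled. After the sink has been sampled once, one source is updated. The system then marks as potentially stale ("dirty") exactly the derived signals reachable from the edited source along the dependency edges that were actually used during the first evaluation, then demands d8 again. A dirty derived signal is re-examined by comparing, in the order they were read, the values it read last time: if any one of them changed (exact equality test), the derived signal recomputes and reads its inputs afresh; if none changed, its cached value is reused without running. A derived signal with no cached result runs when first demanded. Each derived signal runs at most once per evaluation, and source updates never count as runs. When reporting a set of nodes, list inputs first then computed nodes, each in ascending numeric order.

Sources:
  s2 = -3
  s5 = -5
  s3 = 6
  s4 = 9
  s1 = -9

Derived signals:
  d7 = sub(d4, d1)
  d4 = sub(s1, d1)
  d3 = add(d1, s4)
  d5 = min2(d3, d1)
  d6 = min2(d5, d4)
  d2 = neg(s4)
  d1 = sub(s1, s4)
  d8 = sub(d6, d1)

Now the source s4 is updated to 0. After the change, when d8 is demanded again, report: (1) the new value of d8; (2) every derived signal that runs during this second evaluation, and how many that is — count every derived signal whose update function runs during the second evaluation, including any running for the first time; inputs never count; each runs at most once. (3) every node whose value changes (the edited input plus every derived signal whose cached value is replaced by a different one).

New value of d8: 0.
Derived signals that run: d1, d3, d4, d5, d6, d8 — 6 in total.
Values that change: s4, d1, d4, d5, d6.

First evaluation (everything demanded from the output):
  d1 = sub(-9, 9) = -18
  d3 = add(-18, 9) = -9
  d4 = sub(-9, -18) = 9
  d5 = min2(-9, -18) = -18
  d6 = min2(-18, 9) = -18
  d8 = sub(-18, -18) = 0

Propagation after the edit:
  d1: runs — s4 9->0; result -9.
  d3: runs — d1 -18->-9; s4 9->0; result -9 (same value as before).
  d4: runs — d1 -18->-9; result 0.
  d5: runs — d1 -18->-9; result -9.
  d6: runs — d5 -18->-9; d4 9->0; result -9.
  d8: runs — d6 -18->-9; d1 -18->-9; result 0 (same value as before).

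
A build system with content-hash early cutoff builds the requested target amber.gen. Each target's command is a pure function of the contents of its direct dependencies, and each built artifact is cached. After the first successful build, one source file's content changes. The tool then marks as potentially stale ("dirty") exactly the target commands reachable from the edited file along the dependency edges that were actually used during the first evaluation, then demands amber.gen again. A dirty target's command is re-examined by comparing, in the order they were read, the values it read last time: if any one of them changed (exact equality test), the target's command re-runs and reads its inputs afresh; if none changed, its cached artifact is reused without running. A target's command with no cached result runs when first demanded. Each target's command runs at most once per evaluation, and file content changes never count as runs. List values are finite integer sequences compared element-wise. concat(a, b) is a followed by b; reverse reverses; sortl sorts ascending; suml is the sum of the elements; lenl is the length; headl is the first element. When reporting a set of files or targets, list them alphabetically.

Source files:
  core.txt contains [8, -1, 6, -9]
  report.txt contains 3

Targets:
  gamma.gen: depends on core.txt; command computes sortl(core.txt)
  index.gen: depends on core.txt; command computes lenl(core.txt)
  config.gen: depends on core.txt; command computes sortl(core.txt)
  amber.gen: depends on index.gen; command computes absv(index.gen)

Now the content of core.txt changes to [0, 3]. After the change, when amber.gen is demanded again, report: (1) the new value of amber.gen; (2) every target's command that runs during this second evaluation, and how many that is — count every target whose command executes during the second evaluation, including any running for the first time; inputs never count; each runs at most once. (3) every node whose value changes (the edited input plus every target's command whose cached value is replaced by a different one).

First evaluation (everything demanded from the output):
  index.gen = lenl([8, -1, 6, -9]) = 4
  amber.gen = absv(4) = 4

Propagation after the edit:
  index.gen: runs — core.txt [8, -1, 6, -9]->[0, 3]; result 2.
  amber.gen: runs — index.gen 4->2; result 2.

New value of amber.gen: 2.
Target commands that run: amber.gen, index.gen — 2 in total.
Values that change: amber.gen, core.txt, index.gen.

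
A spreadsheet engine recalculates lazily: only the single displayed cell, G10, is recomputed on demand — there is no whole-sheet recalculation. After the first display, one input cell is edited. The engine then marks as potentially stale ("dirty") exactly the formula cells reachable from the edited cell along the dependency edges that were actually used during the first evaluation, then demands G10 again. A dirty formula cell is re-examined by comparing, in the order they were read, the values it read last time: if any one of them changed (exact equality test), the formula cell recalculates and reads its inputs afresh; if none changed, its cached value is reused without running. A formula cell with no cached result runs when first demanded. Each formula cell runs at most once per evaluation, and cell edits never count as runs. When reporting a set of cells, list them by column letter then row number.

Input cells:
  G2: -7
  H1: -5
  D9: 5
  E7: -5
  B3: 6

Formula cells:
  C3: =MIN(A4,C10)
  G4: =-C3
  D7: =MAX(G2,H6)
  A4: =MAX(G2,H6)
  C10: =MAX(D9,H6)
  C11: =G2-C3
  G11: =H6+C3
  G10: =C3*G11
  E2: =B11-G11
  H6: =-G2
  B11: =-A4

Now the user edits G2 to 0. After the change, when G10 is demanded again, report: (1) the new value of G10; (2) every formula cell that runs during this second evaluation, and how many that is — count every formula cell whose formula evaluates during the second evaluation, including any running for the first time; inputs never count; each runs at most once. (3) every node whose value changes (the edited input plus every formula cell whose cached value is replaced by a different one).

First evaluation (everything demanded from the output):
  H6 = -(-7) = 7
  A4 = MAX(-7, 7) = 7
  C10 = MAX(5, 7) = 7
  C3 = MIN(7, 7) = 7
  G11 = 7 + 7 = 14
  G10 = 7 * 14 = 98

Propagation after the edit:
  H6: runs — G2 -7->0; result 0.
  A4: runs — G2 -7->0; H6 7->0; result 0.
  C10: runs — H6 7->0; result 5.
  C3: runs — A4 7->0; C10 7->5; result 0.
  G11: runs — H6 7->0; C3 7->0; result 0.
  G10: runs — C3 7->0; G11 14->0; result 0.

New value of G10: 0.
Formula cells that run: A4, C3, C10, G10, G11, H6 — 6 in total.
Values that change: A4, C3, C10, G2, G10, G11, H6.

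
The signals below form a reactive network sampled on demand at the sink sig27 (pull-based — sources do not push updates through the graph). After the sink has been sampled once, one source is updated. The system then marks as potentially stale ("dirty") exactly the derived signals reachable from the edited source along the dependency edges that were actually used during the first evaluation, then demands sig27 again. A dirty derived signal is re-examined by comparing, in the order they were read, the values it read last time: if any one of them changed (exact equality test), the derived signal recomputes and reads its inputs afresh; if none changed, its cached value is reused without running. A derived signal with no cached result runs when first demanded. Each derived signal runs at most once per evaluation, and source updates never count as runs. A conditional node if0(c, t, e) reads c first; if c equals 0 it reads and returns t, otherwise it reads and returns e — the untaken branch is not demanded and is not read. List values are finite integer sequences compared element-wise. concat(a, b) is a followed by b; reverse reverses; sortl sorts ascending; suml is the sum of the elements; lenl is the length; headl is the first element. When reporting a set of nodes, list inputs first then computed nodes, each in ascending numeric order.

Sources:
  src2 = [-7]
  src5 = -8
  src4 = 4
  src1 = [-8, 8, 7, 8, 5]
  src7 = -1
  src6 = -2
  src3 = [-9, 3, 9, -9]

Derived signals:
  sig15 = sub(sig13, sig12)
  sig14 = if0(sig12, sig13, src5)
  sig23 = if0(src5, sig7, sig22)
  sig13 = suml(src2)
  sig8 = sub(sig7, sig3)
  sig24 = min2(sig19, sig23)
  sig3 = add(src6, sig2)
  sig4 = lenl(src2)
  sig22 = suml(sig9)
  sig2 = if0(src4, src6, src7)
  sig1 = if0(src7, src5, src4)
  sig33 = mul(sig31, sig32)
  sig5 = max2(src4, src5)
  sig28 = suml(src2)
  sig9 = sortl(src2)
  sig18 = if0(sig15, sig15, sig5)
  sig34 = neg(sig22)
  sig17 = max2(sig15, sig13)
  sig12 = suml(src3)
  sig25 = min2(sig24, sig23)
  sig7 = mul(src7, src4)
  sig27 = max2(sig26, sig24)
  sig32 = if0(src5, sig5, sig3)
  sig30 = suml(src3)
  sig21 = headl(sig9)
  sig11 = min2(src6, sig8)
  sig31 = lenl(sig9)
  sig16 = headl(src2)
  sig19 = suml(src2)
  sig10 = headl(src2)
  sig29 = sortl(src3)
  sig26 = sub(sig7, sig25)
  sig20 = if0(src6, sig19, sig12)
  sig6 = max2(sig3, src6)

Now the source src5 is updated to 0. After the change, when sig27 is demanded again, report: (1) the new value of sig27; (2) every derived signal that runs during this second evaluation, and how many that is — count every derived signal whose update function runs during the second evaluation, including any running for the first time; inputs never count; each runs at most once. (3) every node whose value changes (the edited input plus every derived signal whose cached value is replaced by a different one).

Initial pass — values computed on the first demand:
  sig7 = mul(-1, 4) = -4
  sig9 = sortl([-7]) = [-7]
  sig19 = suml([-7]) = -7
  sig22 = suml([-7]) = -7
  sig23 = if0(src5=-8 -> else branch sig22) = -7
  sig24 = min2(-7, -7) = -7
  sig25 = min2(-7, -7) = -7
  sig26 = sub(-4, -7) = 3
  sig27 = max2(3, -7) = 3

Second demand — change propagation:
  sig23: re-runs because src5 -8->0; new result -4.
  sig24: re-runs because sig23 -7->-4; new result -7 (unchanged).
  sig25: re-runs because sig23 -7->-4; new result -7 (unchanged).
  sig26: re-examined; everything it read last time is the same (sig7 unchanged, sig25 unchanged) — cache 3 kept, no run.
  sig27: re-examined; everything it read last time is the same (sig26 unchanged, sig24 unchanged) — cache 3 kept, no run.

The important point: at sig26 every value read last time is unchanged, so the dirty flag clears without a run.

sig27 now evaluates to 3.
Run set: sig23, sig24, sig25 (3 run).
Changed values: src5, sig23.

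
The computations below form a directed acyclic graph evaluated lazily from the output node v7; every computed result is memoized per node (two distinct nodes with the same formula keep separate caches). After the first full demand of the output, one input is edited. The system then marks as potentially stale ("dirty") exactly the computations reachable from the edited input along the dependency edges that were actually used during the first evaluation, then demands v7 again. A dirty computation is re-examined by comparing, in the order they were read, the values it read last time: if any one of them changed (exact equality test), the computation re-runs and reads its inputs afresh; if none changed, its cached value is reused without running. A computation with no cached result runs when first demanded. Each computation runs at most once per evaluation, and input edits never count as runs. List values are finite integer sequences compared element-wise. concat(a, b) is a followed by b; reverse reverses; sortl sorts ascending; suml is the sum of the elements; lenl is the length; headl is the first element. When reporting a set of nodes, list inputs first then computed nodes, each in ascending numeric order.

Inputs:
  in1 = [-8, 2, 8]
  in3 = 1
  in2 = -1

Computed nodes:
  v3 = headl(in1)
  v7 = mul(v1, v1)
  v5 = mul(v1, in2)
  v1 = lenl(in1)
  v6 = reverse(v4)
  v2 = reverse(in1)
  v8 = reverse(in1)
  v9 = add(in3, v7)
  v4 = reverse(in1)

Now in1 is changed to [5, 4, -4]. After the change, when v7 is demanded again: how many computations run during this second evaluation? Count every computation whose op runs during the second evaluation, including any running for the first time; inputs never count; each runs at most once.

First demand of the output computes:
  v1 = lenl([-8, 2, 8]) = 3
  v7 = mul(3, 3) = 9

After the edit, cleaning proceeds:
  v1: a read changed (in1 [-8, 2, 8]->[5, 4, -4]) — executes, giving 3 — identical to its old value.
  v7: dirty, but its reads are unchanged (v1 unchanged, v1 unchanged); cached 9 stands.

Note the absorption at v1: it re-runs yet its value is the same, leaving the output's value untouched.

1 computations run: v1.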